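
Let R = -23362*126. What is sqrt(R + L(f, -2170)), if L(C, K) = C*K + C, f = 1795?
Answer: 9*I*sqrt(84407) ≈ 2614.8*I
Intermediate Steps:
R = -2943612
L(C, K) = C + C*K
sqrt(R + L(f, -2170)) = sqrt(-2943612 + 1795*(1 - 2170)) = sqrt(-2943612 + 1795*(-2169)) = sqrt(-2943612 - 3893355) = sqrt(-6836967) = 9*I*sqrt(84407)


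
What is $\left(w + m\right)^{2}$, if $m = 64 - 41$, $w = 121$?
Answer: $20736$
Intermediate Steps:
$m = 23$
$\left(w + m\right)^{2} = \left(121 + 23\right)^{2} = 144^{2} = 20736$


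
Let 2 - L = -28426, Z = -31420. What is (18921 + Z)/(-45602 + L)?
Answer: 12499/17174 ≈ 0.72779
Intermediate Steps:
L = 28428 (L = 2 - 1*(-28426) = 2 + 28426 = 28428)
(18921 + Z)/(-45602 + L) = (18921 - 31420)/(-45602 + 28428) = -12499/(-17174) = -12499*(-1/17174) = 12499/17174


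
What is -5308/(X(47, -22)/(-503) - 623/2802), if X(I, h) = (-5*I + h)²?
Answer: 7481127048/185382667 ≈ 40.355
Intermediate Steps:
X(I, h) = (h - 5*I)²
-5308/(X(47, -22)/(-503) - 623/2802) = -5308/((-1*(-22) + 5*47)²/(-503) - 623/2802) = -5308/((22 + 235)²*(-1/503) - 623*1/2802) = -5308/(257²*(-1/503) - 623/2802) = -5308/(66049*(-1/503) - 623/2802) = -5308/(-66049/503 - 623/2802) = -5308/(-185382667/1409406) = -5308*(-1409406/185382667) = 7481127048/185382667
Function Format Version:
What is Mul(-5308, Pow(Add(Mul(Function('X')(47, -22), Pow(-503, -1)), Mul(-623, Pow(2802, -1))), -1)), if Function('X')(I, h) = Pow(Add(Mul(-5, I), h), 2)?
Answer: Rational(7481127048, 185382667) ≈ 40.355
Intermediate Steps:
Function('X')(I, h) = Pow(Add(h, Mul(-5, I)), 2)
Mul(-5308, Pow(Add(Mul(Function('X')(47, -22), Pow(-503, -1)), Mul(-623, Pow(2802, -1))), -1)) = Mul(-5308, Pow(Add(Mul(Pow(Add(Mul(-1, -22), Mul(5, 47)), 2), Pow(-503, -1)), Mul(-623, Pow(2802, -1))), -1)) = Mul(-5308, Pow(Add(Mul(Pow(Add(22, 235), 2), Rational(-1, 503)), Mul(-623, Rational(1, 2802))), -1)) = Mul(-5308, Pow(Add(Mul(Pow(257, 2), Rational(-1, 503)), Rational(-623, 2802)), -1)) = Mul(-5308, Pow(Add(Mul(66049, Rational(-1, 503)), Rational(-623, 2802)), -1)) = Mul(-5308, Pow(Add(Rational(-66049, 503), Rational(-623, 2802)), -1)) = Mul(-5308, Pow(Rational(-185382667, 1409406), -1)) = Mul(-5308, Rational(-1409406, 185382667)) = Rational(7481127048, 185382667)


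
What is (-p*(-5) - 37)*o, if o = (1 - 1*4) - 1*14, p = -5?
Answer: 1054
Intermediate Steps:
o = -17 (o = (1 - 4) - 14 = -3 - 14 = -17)
(-p*(-5) - 37)*o = (-1*(-5)*(-5) - 37)*(-17) = (5*(-5) - 37)*(-17) = (-25 - 37)*(-17) = -62*(-17) = 1054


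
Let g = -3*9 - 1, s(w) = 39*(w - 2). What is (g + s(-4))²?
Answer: 68644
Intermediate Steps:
s(w) = -78 + 39*w (s(w) = 39*(-2 + w) = -78 + 39*w)
g = -28 (g = -27 - 1 = -28)
(g + s(-4))² = (-28 + (-78 + 39*(-4)))² = (-28 + (-78 - 156))² = (-28 - 234)² = (-262)² = 68644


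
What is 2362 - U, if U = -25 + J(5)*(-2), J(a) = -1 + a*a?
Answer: 2435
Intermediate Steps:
J(a) = -1 + a²
U = -73 (U = -25 + (-1 + 5²)*(-2) = -25 + (-1 + 25)*(-2) = -25 + 24*(-2) = -25 - 48 = -73)
2362 - U = 2362 - 1*(-73) = 2362 + 73 = 2435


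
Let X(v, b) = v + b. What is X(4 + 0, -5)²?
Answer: 1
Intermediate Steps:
X(v, b) = b + v
X(4 + 0, -5)² = (-5 + (4 + 0))² = (-5 + 4)² = (-1)² = 1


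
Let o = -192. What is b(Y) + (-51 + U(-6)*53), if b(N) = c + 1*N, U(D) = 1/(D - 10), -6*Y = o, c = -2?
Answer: -389/16 ≈ -24.313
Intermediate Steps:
Y = 32 (Y = -1/6*(-192) = 32)
U(D) = 1/(-10 + D)
b(N) = -2 + N (b(N) = -2 + 1*N = -2 + N)
b(Y) + (-51 + U(-6)*53) = (-2 + 32) + (-51 + 53/(-10 - 6)) = 30 + (-51 + 53/(-16)) = 30 + (-51 - 1/16*53) = 30 + (-51 - 53/16) = 30 - 869/16 = -389/16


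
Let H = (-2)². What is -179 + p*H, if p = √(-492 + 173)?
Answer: -179 + 4*I*√319 ≈ -179.0 + 71.442*I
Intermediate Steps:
p = I*√319 (p = √(-319) = I*√319 ≈ 17.861*I)
H = 4
-179 + p*H = -179 + (I*√319)*4 = -179 + 4*I*√319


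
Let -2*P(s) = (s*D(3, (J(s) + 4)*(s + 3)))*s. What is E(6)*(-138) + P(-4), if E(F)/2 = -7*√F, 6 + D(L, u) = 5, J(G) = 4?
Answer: 8 + 1932*√6 ≈ 4740.4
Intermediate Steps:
D(L, u) = -1 (D(L, u) = -6 + 5 = -1)
E(F) = -14*√F (E(F) = 2*(-7*√F) = -14*√F)
P(s) = s²/2 (P(s) = -s*(-1)*s/2 = -(-s)*s/2 = -(-1)*s²/2 = s²/2)
E(6)*(-138) + P(-4) = -14*√6*(-138) + (½)*(-4)² = 1932*√6 + (½)*16 = 1932*√6 + 8 = 8 + 1932*√6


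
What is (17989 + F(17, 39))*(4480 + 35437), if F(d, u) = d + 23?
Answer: 719663593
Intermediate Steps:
F(d, u) = 23 + d
(17989 + F(17, 39))*(4480 + 35437) = (17989 + (23 + 17))*(4480 + 35437) = (17989 + 40)*39917 = 18029*39917 = 719663593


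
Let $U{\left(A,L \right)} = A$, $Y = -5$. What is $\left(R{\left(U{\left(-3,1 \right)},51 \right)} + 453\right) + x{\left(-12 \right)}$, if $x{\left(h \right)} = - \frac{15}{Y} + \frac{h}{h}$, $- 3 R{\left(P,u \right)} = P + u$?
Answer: $441$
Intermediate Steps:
$R{\left(P,u \right)} = - \frac{P}{3} - \frac{u}{3}$ ($R{\left(P,u \right)} = - \frac{P + u}{3} = - \frac{P}{3} - \frac{u}{3}$)
$x{\left(h \right)} = 4$ ($x{\left(h \right)} = - \frac{15}{-5} + \frac{h}{h} = \left(-15\right) \left(- \frac{1}{5}\right) + 1 = 3 + 1 = 4$)
$\left(R{\left(U{\left(-3,1 \right)},51 \right)} + 453\right) + x{\left(-12 \right)} = \left(\left(\left(- \frac{1}{3}\right) \left(-3\right) - 17\right) + 453\right) + 4 = \left(\left(1 - 17\right) + 453\right) + 4 = \left(-16 + 453\right) + 4 = 437 + 4 = 441$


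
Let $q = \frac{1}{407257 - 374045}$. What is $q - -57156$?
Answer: $\frac{1898265073}{33212} \approx 57156.0$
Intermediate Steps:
$q = \frac{1}{33212} \approx 3.011 \cdot 10^{-5}$
$q - -57156 = \frac{1}{33212} - -57156 = \frac{1}{33212} + 57156 = \frac{1898265073}{33212}$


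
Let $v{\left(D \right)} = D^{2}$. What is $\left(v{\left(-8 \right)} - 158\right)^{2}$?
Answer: $8836$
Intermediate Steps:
$\left(v{\left(-8 \right)} - 158\right)^{2} = \left(\left(-8\right)^{2} - 158\right)^{2} = \left(64 - 158\right)^{2} = \left(-94\right)^{2} = 8836$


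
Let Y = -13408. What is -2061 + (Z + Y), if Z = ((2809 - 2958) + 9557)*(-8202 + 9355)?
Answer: 10831955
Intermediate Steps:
Z = 10847424 (Z = (-149 + 9557)*1153 = 9408*1153 = 10847424)
-2061 + (Z + Y) = -2061 + (10847424 - 13408) = -2061 + 10834016 = 10831955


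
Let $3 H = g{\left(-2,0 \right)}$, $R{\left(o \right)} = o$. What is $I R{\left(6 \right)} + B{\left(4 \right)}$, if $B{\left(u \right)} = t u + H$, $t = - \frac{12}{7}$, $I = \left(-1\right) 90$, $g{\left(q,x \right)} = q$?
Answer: $- \frac{11498}{21} \approx -547.52$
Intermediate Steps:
$I = -90$
$H = - \frac{2}{3}$ ($H = \frac{1}{3} \left(-2\right) = - \frac{2}{3} \approx -0.66667$)
$t = - \frac{12}{7}$ ($t = \left(-12\right) \frac{1}{7} = - \frac{12}{7} \approx -1.7143$)
$B{\left(u \right)} = - \frac{2}{3} - \frac{12 u}{7}$ ($B{\left(u \right)} = - \frac{12 u}{7} - \frac{2}{3} = - \frac{2}{3} - \frac{12 u}{7}$)
$I R{\left(6 \right)} + B{\left(4 \right)} = \left(-90\right) 6 - \frac{158}{21} = -540 - \frac{158}{21} = - \frac{11498}{21}$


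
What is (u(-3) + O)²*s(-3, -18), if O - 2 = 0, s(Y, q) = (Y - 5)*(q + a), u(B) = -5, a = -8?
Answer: 1872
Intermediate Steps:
s(Y, q) = (-8 + q)*(-5 + Y) (s(Y, q) = (Y - 5)*(q - 8) = (-5 + Y)*(-8 + q) = (-8 + q)*(-5 + Y))
O = 2 (O = 2 + 0 = 2)
(u(-3) + O)²*s(-3, -18) = (-5 + 2)²*(40 - 8*(-3) - 5*(-18) - 3*(-18)) = (-3)²*(40 + 24 + 90 + 54) = 9*208 = 1872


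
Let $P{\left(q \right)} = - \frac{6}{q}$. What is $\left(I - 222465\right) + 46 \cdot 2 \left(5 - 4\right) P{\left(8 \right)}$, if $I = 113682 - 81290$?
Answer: $-190142$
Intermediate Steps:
$I = 32392$
$\left(I - 222465\right) + 46 \cdot 2 \left(5 - 4\right) P{\left(8 \right)} = \left(32392 - 222465\right) + 46 \cdot 2 \left(5 - 4\right) \left(- \frac{6}{8}\right) = -190073 + 46 \cdot 2 \cdot 1 \left(\left(-6\right) \frac{1}{8}\right) = -190073 + 46 \cdot 2 \left(- \frac{3}{4}\right) = -190073 + 92 \left(- \frac{3}{4}\right) = -190073 - 69 = -190142$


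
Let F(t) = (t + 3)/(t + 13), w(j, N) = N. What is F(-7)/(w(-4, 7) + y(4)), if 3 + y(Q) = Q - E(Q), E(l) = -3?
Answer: -2/33 ≈ -0.060606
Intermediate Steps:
F(t) = (3 + t)/(13 + t)
y(Q) = Q (y(Q) = -3 + (Q - 1*(-3)) = -3 + (Q + 3) = -3 + (3 + Q) = Q)
F(-7)/(w(-4, 7) + y(4)) = ((3 - 7)/(13 - 7))/(7 + 4) = (-4/6)/11 = ((⅙)*(-4))/11 = (1/11)*(-⅔) = -2/33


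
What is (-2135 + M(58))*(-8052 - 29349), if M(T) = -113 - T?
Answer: 86246706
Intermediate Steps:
(-2135 + M(58))*(-8052 - 29349) = (-2135 + (-113 - 1*58))*(-8052 - 29349) = (-2135 + (-113 - 58))*(-37401) = (-2135 - 171)*(-37401) = -2306*(-37401) = 86246706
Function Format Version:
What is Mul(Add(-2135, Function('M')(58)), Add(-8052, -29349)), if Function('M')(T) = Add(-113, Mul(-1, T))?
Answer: 86246706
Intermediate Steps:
Mul(Add(-2135, Function('M')(58)), Add(-8052, -29349)) = Mul(Add(-2135, Add(-113, Mul(-1, 58))), Add(-8052, -29349)) = Mul(Add(-2135, Add(-113, -58)), -37401) = Mul(Add(-2135, -171), -37401) = Mul(-2306, -37401) = 86246706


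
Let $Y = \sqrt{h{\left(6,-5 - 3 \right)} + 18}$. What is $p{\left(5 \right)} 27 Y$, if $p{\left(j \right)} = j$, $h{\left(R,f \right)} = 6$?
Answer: $270 \sqrt{6} \approx 661.36$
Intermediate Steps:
$Y = 2 \sqrt{6}$ ($Y = \sqrt{6 + 18} = \sqrt{24} = 2 \sqrt{6} \approx 4.899$)
$p{\left(5 \right)} 27 Y = 5 \cdot 27 \cdot 2 \sqrt{6} = 135 \cdot 2 \sqrt{6} = 270 \sqrt{6}$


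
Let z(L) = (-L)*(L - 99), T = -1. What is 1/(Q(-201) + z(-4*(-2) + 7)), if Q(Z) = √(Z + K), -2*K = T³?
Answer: 2520/3175601 - I*√802/3175601 ≈ 0.00079355 - 8.9179e-6*I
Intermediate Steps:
z(L) = -L*(-99 + L) (z(L) = (-L)*(-99 + L) = -L*(-99 + L))
K = ½ (K = -½*(-1)³ = -½*(-1) = ½ ≈ 0.50000)
Q(Z) = √(½ + Z) (Q(Z) = √(Z + ½) = √(½ + Z))
1/(Q(-201) + z(-4*(-2) + 7)) = 1/(√(2 + 4*(-201))/2 + (-4*(-2) + 7)*(99 - (-4*(-2) + 7))) = 1/(√(2 - 804)/2 + (8 + 7)*(99 - (8 + 7))) = 1/(√(-802)/2 + 15*(99 - 1*15)) = 1/((I*√802)/2 + 15*(99 - 15)) = 1/(I*√802/2 + 15*84) = 1/(I*√802/2 + 1260) = 1/(1260 + I*√802/2)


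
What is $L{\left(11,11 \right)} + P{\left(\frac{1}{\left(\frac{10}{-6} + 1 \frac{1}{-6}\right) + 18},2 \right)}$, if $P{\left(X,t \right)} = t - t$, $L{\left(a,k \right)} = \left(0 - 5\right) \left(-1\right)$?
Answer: $5$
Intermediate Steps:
$L{\left(a,k \right)} = 5$ ($L{\left(a,k \right)} = \left(-5\right) \left(-1\right) = 5$)
$P{\left(X,t \right)} = 0$
$L{\left(11,11 \right)} + P{\left(\frac{1}{\left(\frac{10}{-6} + 1 \frac{1}{-6}\right) + 18},2 \right)} = 5 + 0 = 5$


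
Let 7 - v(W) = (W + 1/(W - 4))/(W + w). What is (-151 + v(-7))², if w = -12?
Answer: 910470276/43681 ≈ 20844.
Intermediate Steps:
v(W) = 7 - (W + 1/(-4 + W))/(-12 + W) (v(W) = 7 - (W + 1/(W - 4))/(W - 12) = 7 - (W + 1/(-4 + W))/(-12 + W))
(-151 + v(-7))² = (-151 + (335 - 108*(-7) + 6*(-7)²)/(48 + (-7)² - 16*(-7)))² = (-151 + (335 + 756 + 6*49)/(48 + 49 + 112))² = (-151 + (335 + 756 + 294)/209)² = (-151 + (1/209)*1385)² = (-151 + 1385/209)² = (-30174/209)² = 910470276/43681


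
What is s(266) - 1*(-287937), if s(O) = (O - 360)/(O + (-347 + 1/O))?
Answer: 6203627669/21545 ≈ 2.8794e+5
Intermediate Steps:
s(O) = (-360 + O)/(-347 + O + 1/O)
s(266) - 1*(-287937) = 266*(-360 + 266)/(1 + 266**2 - 347*266) - 1*(-287937) = 266*(-94)/(1 + 70756 - 92302) + 287937 = 266*(-94)/(-21545) + 287937 = 266*(-1/21545)*(-94) + 287937 = 25004/21545 + 287937 = 6203627669/21545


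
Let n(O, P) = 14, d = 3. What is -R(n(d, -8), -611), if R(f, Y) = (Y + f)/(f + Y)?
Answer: -1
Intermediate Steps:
R(f, Y) = 1 (R(f, Y) = (Y + f)/(Y + f) = 1)
-R(n(d, -8), -611) = -1*1 = -1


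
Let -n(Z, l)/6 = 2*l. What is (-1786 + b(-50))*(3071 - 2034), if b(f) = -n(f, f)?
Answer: -2474282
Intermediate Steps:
n(Z, l) = -12*l
b(f) = 12*f (b(f) = -(-12)*f = 12*f)
(-1786 + b(-50))*(3071 - 2034) = (-1786 + 12*(-50))*(3071 - 2034) = (-1786 - 600)*1037 = -2386*1037 = -2474282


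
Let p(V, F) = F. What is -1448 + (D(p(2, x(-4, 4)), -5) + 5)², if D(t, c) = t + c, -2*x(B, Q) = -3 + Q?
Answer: -5791/4 ≈ -1447.8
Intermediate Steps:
x(B, Q) = 3/2 - Q/2 (x(B, Q) = -(-3 + Q)/2 = 3/2 - Q/2)
D(t, c) = c + t
-1448 + (D(p(2, x(-4, 4)), -5) + 5)² = -1448 + ((-5 + (3/2 - ½*4)) + 5)² = -1448 + ((-5 + (3/2 - 2)) + 5)² = -1448 + ((-5 - ½) + 5)² = -1448 + (-11/2 + 5)² = -1448 + (-½)² = -1448 + ¼ = -5791/4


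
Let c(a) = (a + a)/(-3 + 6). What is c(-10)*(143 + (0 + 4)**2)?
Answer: -1060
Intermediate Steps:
c(a) = 2*a/3 (c(a) = (2*a)/3 = (2*a)*(1/3) = 2*a/3)
c(-10)*(143 + (0 + 4)**2) = ((2/3)*(-10))*(143 + (0 + 4)**2) = -20*(143 + 4**2)/3 = -20*(143 + 16)/3 = -20/3*159 = -1060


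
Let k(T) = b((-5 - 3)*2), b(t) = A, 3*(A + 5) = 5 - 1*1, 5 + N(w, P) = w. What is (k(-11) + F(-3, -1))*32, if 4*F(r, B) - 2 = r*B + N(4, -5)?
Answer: -256/3 ≈ -85.333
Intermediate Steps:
N(w, P) = -5 + w
A = -11/3 (A = -5 + (5 - 1*1)/3 = -5 + (5 - 1)/3 = -5 + (⅓)*4 = -5 + 4/3 = -11/3 ≈ -3.6667)
F(r, B) = ¼ + B*r/4 (F(r, B) = ½ + (r*B + (-5 + 4))/4 = ½ + (B*r - 1)/4 = ½ + (-1 + B*r)/4 = ½ + (-¼ + B*r/4) = ¼ + B*r/4)
b(t) = -11/3
k(T) = -11/3
(k(-11) + F(-3, -1))*32 = (-11/3 + (¼ + (¼)*(-1)*(-3)))*32 = (-11/3 + (¼ + ¾))*32 = (-11/3 + 1)*32 = -8/3*32 = -256/3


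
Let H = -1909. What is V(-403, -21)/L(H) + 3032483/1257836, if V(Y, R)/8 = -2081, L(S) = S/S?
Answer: -20937421245/1257836 ≈ -16646.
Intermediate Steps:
L(S) = 1
V(Y, R) = -16648 (V(Y, R) = 8*(-2081) = -16648)
V(-403, -21)/L(H) + 3032483/1257836 = -16648/1 + 3032483/1257836 = -16648*1 + 3032483*(1/1257836) = -16648 + 3032483/1257836 = -20937421245/1257836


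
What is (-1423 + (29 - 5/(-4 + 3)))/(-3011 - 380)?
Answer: 1389/3391 ≈ 0.40961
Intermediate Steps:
(-1423 + (29 - 5/(-4 + 3)))/(-3011 - 380) = (-1423 + (29 - 5/(-1)))/(-3391) = (-1423 + (29 - 1*(-5)))*(-1/3391) = (-1423 + (29 + 5))*(-1/3391) = (-1423 + 34)*(-1/3391) = -1389*(-1/3391) = 1389/3391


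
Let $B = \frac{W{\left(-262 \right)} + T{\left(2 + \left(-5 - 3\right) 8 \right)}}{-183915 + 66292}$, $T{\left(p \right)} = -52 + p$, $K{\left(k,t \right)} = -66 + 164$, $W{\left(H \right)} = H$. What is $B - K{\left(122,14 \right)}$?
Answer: $- \frac{11526678}{117623} \approx -97.997$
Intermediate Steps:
$K{\left(k,t \right)} = 98$
$B = \frac{376}{117623}$ ($B = \frac{-262 + \left(-52 + \left(2 + \left(-5 - 3\right) 8\right)\right)}{-183915 + 66292} = \frac{-262 + \left(-52 + \left(2 + \left(-5 - 3\right) 8\right)\right)}{-117623} = \left(-262 + \left(-52 + \left(2 - 64\right)\right)\right) \left(- \frac{1}{117623}\right) = \left(-262 - 114\right) \left(- \frac{1}{117623}\right) = \left(-376\right) \left(- \frac{1}{117623}\right) = \frac{376}{117623} \approx 0.0031967$)
$B - K{\left(122,14 \right)} = \frac{376}{117623} - 98 = - \frac{11526678}{117623}$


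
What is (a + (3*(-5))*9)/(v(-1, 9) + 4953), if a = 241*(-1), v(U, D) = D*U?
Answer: -47/618 ≈ -0.076052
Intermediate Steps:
a = -241
(a + (3*(-5))*9)/(v(-1, 9) + 4953) = (-241 + (3*(-5))*9)/(9*(-1) + 4953) = (-241 - 15*9)/(-9 + 4953) = (-241 - 135)/4944 = -376*1/4944 = -47/618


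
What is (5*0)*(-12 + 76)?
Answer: 0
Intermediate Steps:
(5*0)*(-12 + 76) = 0*64 = 0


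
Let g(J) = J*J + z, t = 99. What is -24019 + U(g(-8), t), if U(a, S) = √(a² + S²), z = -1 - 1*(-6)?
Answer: -24019 + 3*√1618 ≈ -23898.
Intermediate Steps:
z = 5 (z = -1 + 6 = 5)
g(J) = 5 + J² (g(J) = J*J + 5 = J² + 5 = 5 + J²)
U(a, S) = √(S² + a²)
-24019 + U(g(-8), t) = -24019 + √(99² + (5 + (-8)²)²) = -24019 + √(9801 + (5 + 64)²) = -24019 + √(9801 + 69²) = -24019 + √(9801 + 4761) = -24019 + √14562 = -24019 + 3*√1618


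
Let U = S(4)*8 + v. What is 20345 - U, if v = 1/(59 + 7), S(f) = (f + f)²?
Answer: 1308977/66 ≈ 19833.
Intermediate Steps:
S(f) = 4*f² (S(f) = (2*f)² = 4*f²)
v = 1/66 ≈ 0.015152
U = 33793/66 (U = (4*4²)*8 + 1/66 = (4*16)*8 + 1/66 = 64*8 + 1/66 = 512 + 1/66 = 33793/66 ≈ 512.02)
20345 - U = 20345 - 1*33793/66 = 20345 - 33793/66 = 1308977/66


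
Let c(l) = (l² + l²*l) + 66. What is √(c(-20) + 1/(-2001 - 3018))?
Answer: I*√189784184793/5019 ≈ 86.799*I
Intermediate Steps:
c(l) = 66 + l² + l³ (c(l) = (l² + l³) + 66 = 66 + l² + l³)
√(c(-20) + 1/(-2001 - 3018)) = √((66 + (-20)² + (-20)³) + 1/(-2001 - 3018)) = √((66 + 400 - 8000) + 1/(-5019)) = √(-7534 - 1/5019) = √(-37813147/5019) = I*√189784184793/5019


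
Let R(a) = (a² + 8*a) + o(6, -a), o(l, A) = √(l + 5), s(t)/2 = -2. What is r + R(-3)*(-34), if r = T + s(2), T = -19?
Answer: 487 - 34*√11 ≈ 374.23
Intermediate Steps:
s(t) = -4 (s(t) = 2*(-2) = -4)
r = -23 (r = -19 - 4 = -23)
o(l, A) = √(5 + l)
R(a) = √11 + a² + 8*a (R(a) = (a² + 8*a) + √(5 + 6) = (a² + 8*a) + √11 = √11 + a² + 8*a)
r + R(-3)*(-34) = -23 + (√11 + (-3)² + 8*(-3))*(-34) = -23 + (√11 + 9 - 24)*(-34) = -23 + (-15 + √11)*(-34) = -23 + (510 - 34*√11) = 487 - 34*√11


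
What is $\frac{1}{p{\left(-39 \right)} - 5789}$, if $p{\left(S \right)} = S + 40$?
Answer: $- \frac{1}{5788} \approx -0.00017277$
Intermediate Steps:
$p{\left(S \right)} = 40 + S$
$\frac{1}{p{\left(-39 \right)} - 5789} = \frac{1}{\left(40 - 39\right) - 5789} = \frac{1}{1 - 5789} = \frac{1}{-5788} = - \frac{1}{5788}$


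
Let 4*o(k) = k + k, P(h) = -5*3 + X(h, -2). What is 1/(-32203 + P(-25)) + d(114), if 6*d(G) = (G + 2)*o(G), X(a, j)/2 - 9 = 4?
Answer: 35475583/32192 ≈ 1102.0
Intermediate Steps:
X(a, j) = 26 (X(a, j) = 18 + 2*4 = 18 + 8 = 26)
P(h) = 11 (P(h) = -5*3 + 26 = -15 + 26 = 11)
o(k) = k/2 (o(k) = (k + k)/4 = (2*k)/4 = k/2)
d(G) = G*(2 + G)/12 (d(G) = ((G + 2)*(G/2))/6 = ((2 + G)*(G/2))/6 = (G*(2 + G)/2)/6 = G*(2 + G)/12)
1/(-32203 + P(-25)) + d(114) = 1/(-32203 + 11) + (1/12)*114*(2 + 114) = 1/(-32192) + (1/12)*114*116 = -1/32192 + 1102 = 35475583/32192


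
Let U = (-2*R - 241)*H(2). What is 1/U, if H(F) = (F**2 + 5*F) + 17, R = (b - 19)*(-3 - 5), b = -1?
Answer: -1/17391 ≈ -5.7501e-5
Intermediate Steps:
R = 160 (R = (-1 - 19)*(-3 - 5) = -20*(-8) = 160)
H(F) = 17 + F**2 + 5*F
U = -17391 (U = (-2*160 - 241)*(17 + 2**2 + 5*2) = (-320 - 241)*(17 + 4 + 10) = -561*31 = -17391)
1/U = 1/(-17391) = -1/17391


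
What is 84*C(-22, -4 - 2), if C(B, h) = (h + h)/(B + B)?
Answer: 252/11 ≈ 22.909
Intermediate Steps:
C(B, h) = h/B (C(B, h) = (2*h)/((2*B)) = (2*h)*(1/(2*B)) = h/B)
84*C(-22, -4 - 2) = 84*((-4 - 2)/(-22)) = 84*(-6*(-1/22)) = 84*(3/11) = 252/11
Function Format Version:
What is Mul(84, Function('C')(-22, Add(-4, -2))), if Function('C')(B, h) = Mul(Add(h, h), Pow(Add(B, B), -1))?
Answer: Rational(252, 11) ≈ 22.909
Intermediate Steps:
Function('C')(B, h) = Mul(h, Pow(B, -1)) (Function('C')(B, h) = Mul(Mul(2, h), Pow(Mul(2, B), -1)) = Mul(Mul(2, h), Mul(Rational(1, 2), Pow(B, -1))) = Mul(h, Pow(B, -1)))
Mul(84, Function('C')(-22, Add(-4, -2))) = Mul(84, Mul(Add(-4, -2), Pow(-22, -1))) = Mul(84, Mul(-6, Rational(-1, 22))) = Mul(84, Rational(3, 11)) = Rational(252, 11)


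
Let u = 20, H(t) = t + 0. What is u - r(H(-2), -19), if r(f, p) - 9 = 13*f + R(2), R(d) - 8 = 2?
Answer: 27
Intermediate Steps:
H(t) = t
R(d) = 10 (R(d) = 8 + 2 = 10)
r(f, p) = 19 + 13*f (r(f, p) = 9 + (13*f + 10) = 9 + (10 + 13*f) = 19 + 13*f)
u - r(H(-2), -19) = 20 - (19 + 13*(-2)) = 20 - (19 - 26) = 20 - 1*(-7) = 20 + 7 = 27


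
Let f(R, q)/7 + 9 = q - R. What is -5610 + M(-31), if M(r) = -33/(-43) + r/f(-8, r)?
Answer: -54026795/9632 ≈ -5609.1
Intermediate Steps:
f(R, q) = -63 - 7*R + 7*q (f(R, q) = -63 + 7*(q - R) = -63 + (-7*R + 7*q) = -63 - 7*R + 7*q)
M(r) = 33/43 + r/(-7 + 7*r) (M(r) = -33/(-43) + r/(-63 - 7*(-8) + 7*r) = -33*(-1/43) + r/(-63 + 56 + 7*r) = 33/43 + r/(-7 + 7*r))
-5610 + M(-31) = -5610 + (-231 + 274*(-31))/(301*(-1 - 31)) = -5610 + (1/301)*(-231 - 8494)/(-32) = -5610 + (1/301)*(-1/32)*(-8725) = -5610 + 8725/9632 = -54026795/9632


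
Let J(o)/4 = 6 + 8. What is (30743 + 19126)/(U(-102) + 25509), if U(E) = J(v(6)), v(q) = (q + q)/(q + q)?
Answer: 49869/25565 ≈ 1.9507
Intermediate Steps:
v(q) = 1 (v(q) = (2*q)/((2*q)) = (2*q)*(1/(2*q)) = 1)
J(o) = 56 (J(o) = 4*(6 + 8) = 4*14 = 56)
U(E) = 56
(30743 + 19126)/(U(-102) + 25509) = (30743 + 19126)/(56 + 25509) = 49869/25565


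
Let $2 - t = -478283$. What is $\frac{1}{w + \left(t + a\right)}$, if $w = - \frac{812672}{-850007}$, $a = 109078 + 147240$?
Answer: $\frac{850007}{624418504893} \approx 1.3613 \cdot 10^{-6}$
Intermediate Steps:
$a = 256318$
$t = 478285$ ($t = 2 - -478283 = 2 + 478283 = 478285$)
$w = \frac{812672}{850007}$ ($w = \left(-812672\right) \left(- \frac{1}{850007}\right) = \frac{812672}{850007} \approx 0.95608$)
$\frac{1}{w + \left(t + a\right)} = \frac{1}{\frac{812672}{850007} + \left(478285 + 256318\right)} = \frac{1}{\frac{812672}{850007} + 734603} = \frac{1}{\frac{624418504893}{850007}} = \frac{850007}{624418504893}$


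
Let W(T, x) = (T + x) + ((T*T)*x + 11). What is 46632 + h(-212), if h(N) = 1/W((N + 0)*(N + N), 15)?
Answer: 5651699450346769/121197878074 ≈ 46632.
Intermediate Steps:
W(T, x) = 11 + T + x + x*T² (W(T, x) = (T + x) + (T²*x + 11) = (T + x) + (x*T² + 11) = (T + x) + (11 + x*T²) = 11 + T + x + x*T²)
h(N) = 1/(26 + 2*N² + 60*N⁴) (h(N) = 1/(11 + (N + 0)*(N + N) + 15 + 15*((N + 0)*(N + N))²) = 1/(11 + N*(2*N) + 15 + 15*(N*(2*N))²) = 1/(11 + 2*N² + 15 + 15*(2*N²)²) = 1/(11 + 2*N² + 15 + 15*(4*N⁴)) = 1/(11 + 2*N² + 15 + 60*N⁴) = 1/(26 + 2*N² + 60*N⁴))
46632 + h(-212) = 46632 + 1/(2*(13 + (-212)² + 30*(-212)⁴)) = 46632 + 1/(2*(13 + 44944 + 30*2019963136)) = 46632 + 1/(2*(13 + 44944 + 60598894080)) = 46632 + (½)/60598939037 = 46632 + (½)*(1/60598939037) = 46632 + 1/121197878074 = 5651699450346769/121197878074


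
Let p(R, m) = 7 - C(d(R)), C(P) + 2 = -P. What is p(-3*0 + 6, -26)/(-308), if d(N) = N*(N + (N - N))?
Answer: -45/308 ≈ -0.14610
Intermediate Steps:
d(N) = N² (d(N) = N*(N + 0) = N*N = N²)
C(P) = -2 - P
p(R, m) = 9 + R² (p(R, m) = 7 - (-2 - R²) = 7 + (2 + R²) = 9 + R²)
p(-3*0 + 6, -26)/(-308) = (9 + (-3*0 + 6)²)/(-308) = (9 + (0 + 6)²)*(-1/308) = (9 + 6²)*(-1/308) = (9 + 36)*(-1/308) = 45*(-1/308) = -45/308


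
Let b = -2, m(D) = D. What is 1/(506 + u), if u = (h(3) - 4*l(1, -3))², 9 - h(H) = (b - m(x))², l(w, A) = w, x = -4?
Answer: 1/507 ≈ 0.0019724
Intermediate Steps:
h(H) = 5 (h(H) = 9 - (-2 - 1*(-4))² = 9 - (-2 + 4)² = 9 - 1*2² = 9 - 1*4 = 9 - 4 = 5)
u = 1 (u = (5 - 4*1)² = (5 - 4)² = 1² = 1)
1/(506 + u) = 1/(506 + 1) = 1/507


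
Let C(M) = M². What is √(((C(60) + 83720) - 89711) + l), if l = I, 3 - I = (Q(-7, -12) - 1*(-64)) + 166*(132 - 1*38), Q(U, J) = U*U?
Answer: I*√18105 ≈ 134.55*I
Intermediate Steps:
Q(U, J) = U²
I = -15714 (I = 3 - (((-7)² - 1*(-64)) + 166*(132 - 1*38)) = 3 - ((49 + 64) + 166*(132 - 38)) = 3 - (113 + 166*94) = 3 - (113 + 15604) = 3 - 1*15717 = 3 - 15717 = -15714)
l = -15714
√(((C(60) + 83720) - 89711) + l) = √(((60² + 83720) - 89711) - 15714) = √(((3600 + 83720) - 89711) - 15714) = √((87320 - 89711) - 15714) = √(-2391 - 15714) = √(-18105) = I*√18105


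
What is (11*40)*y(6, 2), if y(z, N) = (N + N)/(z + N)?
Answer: 220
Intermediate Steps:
y(z, N) = 2*N/(N + z) (y(z, N) = (2*N)/(N + z) = 2*N/(N + z))
(11*40)*y(6, 2) = (11*40)*(2*2/(2 + 6)) = 440*(2*2/8) = 440*(2*2*(1/8)) = 440*(1/2) = 220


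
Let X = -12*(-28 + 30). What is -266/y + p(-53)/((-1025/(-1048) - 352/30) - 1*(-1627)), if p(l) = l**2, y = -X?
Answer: -2849290051/304888404 ≈ -9.3454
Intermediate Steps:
X = -24 (X = -12*2 = -24)
y = 24 (y = -1*(-24) = 24)
-266/y + p(-53)/((-1025/(-1048) - 352/30) - 1*(-1627)) = -266/24 + (-53)**2/((-1025/(-1048) - 352/30) - 1*(-1627)) = -266*1/24 + 2809/((-1025*(-1/1048) - 352*1/30) + 1627) = -133/12 + 2809/((1025/1048 - 176/15) + 1627) = -133/12 + 2809/(-169073/15720 + 1627) = -133/12 + 2809/(25407367/15720) = -133/12 + 2809*(15720/25407367) = -133/12 + 44157480/25407367 = -2849290051/304888404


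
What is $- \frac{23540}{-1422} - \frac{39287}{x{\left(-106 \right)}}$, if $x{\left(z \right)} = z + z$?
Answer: $\frac{30428297}{150732} \approx 201.87$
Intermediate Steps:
$x{\left(z \right)} = 2 z$
$- \frac{23540}{-1422} - \frac{39287}{x{\left(-106 \right)}} = - \frac{23540}{-1422} - \frac{39287}{2 \left(-106\right)} = \left(-23540\right) \left(- \frac{1}{1422}\right) - \frac{39287}{-212} = \frac{11770}{711} - - \frac{39287}{212} = \frac{11770}{711} + \frac{39287}{212} = \frac{30428297}{150732}$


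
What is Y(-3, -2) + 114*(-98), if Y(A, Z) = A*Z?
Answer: -11166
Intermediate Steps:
Y(-3, -2) + 114*(-98) = -3*(-2) + 114*(-98) = 6 - 11172 = -11166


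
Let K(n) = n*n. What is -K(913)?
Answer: -833569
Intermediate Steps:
K(n) = n²
-K(913) = -1*913² = -1*833569 = -833569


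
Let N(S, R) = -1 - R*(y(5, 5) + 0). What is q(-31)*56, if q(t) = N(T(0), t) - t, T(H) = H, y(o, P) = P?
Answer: 10360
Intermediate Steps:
N(S, R) = -1 - 5*R (N(S, R) = -1 - R*(5 + 0) = -1 - R*5 = -1 - 5*R)
q(t) = -1 - 6*t (q(t) = (-1 - 5*t) - t = -1 - 6*t)
q(-31)*56 = (-1 - 6*(-31))*56 = (-1 + 186)*56 = 185*56 = 10360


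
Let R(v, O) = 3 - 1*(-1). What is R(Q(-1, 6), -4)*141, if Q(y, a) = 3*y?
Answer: 564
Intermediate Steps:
R(v, O) = 4 (R(v, O) = 3 + 1 = 4)
R(Q(-1, 6), -4)*141 = 4*141 = 564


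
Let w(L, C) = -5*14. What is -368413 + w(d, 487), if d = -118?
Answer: -368483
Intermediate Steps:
w(L, C) = -70
-368413 + w(d, 487) = -368413 - 70 = -368483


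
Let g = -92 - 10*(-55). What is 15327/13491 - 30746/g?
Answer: -22654140/343271 ≈ -65.995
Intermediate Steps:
g = 458 (g = -92 + 550 = 458)
15327/13491 - 30746/g = 15327/13491 - 30746/458 = 15327*(1/13491) - 30746*1/458 = 1703/1499 - 15373/229 = -22654140/343271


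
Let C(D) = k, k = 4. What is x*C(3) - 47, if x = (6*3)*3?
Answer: 169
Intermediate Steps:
C(D) = 4
x = 54 (x = 18*3 = 54)
x*C(3) - 47 = 54*4 - 47 = 216 - 47 = 169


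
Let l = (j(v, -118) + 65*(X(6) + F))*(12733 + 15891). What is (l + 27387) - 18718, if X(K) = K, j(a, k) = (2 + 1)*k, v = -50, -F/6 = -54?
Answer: 603860573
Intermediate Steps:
F = 324 (F = -6*(-54) = 324)
j(a, k) = 3*k
l = 603851904 (l = (3*(-118) + 65*(6 + 324))*(12733 + 15891) = (-354 + 65*330)*28624 = (-354 + 21450)*28624 = 21096*28624 = 603851904)
(l + 27387) - 18718 = (603851904 + 27387) - 18718 = 603879291 - 18718 = 603860573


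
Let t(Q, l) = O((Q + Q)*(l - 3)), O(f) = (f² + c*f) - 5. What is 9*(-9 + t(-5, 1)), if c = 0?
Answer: 3474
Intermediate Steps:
O(f) = -5 + f² (O(f) = (f² + 0*f) - 5 = (f² + 0) - 5 = f² - 5 = -5 + f²)
t(Q, l) = -5 + 4*Q²*(-3 + l)² (t(Q, l) = -5 + ((Q + Q)*(l - 3))² = -5 + ((2*Q)*(-3 + l))² = -5 + (2*Q*(-3 + l))² = -5 + 4*Q²*(-3 + l)²)
9*(-9 + t(-5, 1)) = 9*(-9 + (-5 + 4*(-5)²*(-3 + 1)²)) = 9*(-9 + (-5 + 4*25*(-2)²)) = 9*(-9 + (-5 + 4*25*4)) = 9*(-9 + (-5 + 400)) = 9*(-9 + 395) = 9*386 = 3474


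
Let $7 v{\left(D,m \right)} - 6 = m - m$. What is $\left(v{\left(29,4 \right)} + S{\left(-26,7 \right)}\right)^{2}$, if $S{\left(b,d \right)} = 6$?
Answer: $\frac{2304}{49} \approx 47.02$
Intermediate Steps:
$v{\left(D,m \right)} = \frac{6}{7}$ ($v{\left(D,m \right)} = \frac{6}{7} + \frac{m - m}{7} = \frac{6}{7} + \frac{1}{7} \cdot 0 = \frac{6}{7} + 0 = \frac{6}{7}$)
$\left(v{\left(29,4 \right)} + S{\left(-26,7 \right)}\right)^{2} = \left(\frac{6}{7} + 6\right)^{2} = \left(\frac{48}{7}\right)^{2} = \frac{2304}{49}$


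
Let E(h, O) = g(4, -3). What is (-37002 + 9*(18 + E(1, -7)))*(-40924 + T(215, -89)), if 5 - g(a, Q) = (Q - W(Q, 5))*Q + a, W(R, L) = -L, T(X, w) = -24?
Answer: 1505944596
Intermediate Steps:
g(a, Q) = 5 - a - Q*(5 + Q) (g(a, Q) = 5 - ((Q - (-1)*5)*Q + a) = 5 - ((Q - 1*(-5))*Q + a) = 5 - ((Q + 5)*Q + a) = 5 - ((5 + Q)*Q + a) = 5 - (Q*(5 + Q) + a) = 5 - (a + Q*(5 + Q)) = 5 + (-a - Q*(5 + Q)) = 5 - a - Q*(5 + Q))
E(h, O) = 7 (E(h, O) = 5 - 1*4 - 1*(-3)**2 - 5*(-3) = 5 - 4 - 1*9 + 15 = 5 - 4 - 9 + 15 = 7)
(-37002 + 9*(18 + E(1, -7)))*(-40924 + T(215, -89)) = (-37002 + 9*(18 + 7))*(-40924 - 24) = (-37002 + 9*25)*(-40948) = (-37002 + 225)*(-40948) = -36777*(-40948) = 1505944596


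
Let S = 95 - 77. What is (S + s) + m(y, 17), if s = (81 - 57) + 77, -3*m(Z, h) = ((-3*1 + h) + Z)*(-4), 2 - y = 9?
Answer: 385/3 ≈ 128.33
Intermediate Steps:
y = -7 (y = 2 - 1*9 = 2 - 9 = -7)
S = 18
m(Z, h) = -4 + 4*Z/3 + 4*h/3 (m(Z, h) = -((-3*1 + h) + Z)*(-4)/3 = -((-3 + h) + Z)*(-4)/3 = -(-3 + Z + h)*(-4)/3 = -(12 - 4*Z - 4*h)/3 = -4 + 4*Z/3 + 4*h/3)
s = 101 (s = 24 + 77 = 101)
(S + s) + m(y, 17) = (18 + 101) + (-4 + (4/3)*(-7) + (4/3)*17) = 119 + (-4 - 28/3 + 68/3) = 119 + 28/3 = 385/3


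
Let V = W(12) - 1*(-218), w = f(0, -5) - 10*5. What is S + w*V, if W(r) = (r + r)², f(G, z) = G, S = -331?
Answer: -40031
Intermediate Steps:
W(r) = 4*r² (W(r) = (2*r)² = 4*r²)
w = -50 (w = 0 - 10*5 = 0 - 50 = -50)
V = 794 (V = 4*12² - 1*(-218) = 4*144 + 218 = 576 + 218 = 794)
S + w*V = -331 - 50*794 = -331 - 39700 = -40031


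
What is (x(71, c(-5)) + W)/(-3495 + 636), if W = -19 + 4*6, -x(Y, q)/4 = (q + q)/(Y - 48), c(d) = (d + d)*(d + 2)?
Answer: 125/65757 ≈ 0.0019009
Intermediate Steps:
c(d) = 2*d*(2 + d) (c(d) = (2*d)*(2 + d) = 2*d*(2 + d))
x(Y, q) = -8*q/(-48 + Y) (x(Y, q) = -4*(q + q)/(Y - 48) = -4*2*q/(-48 + Y) = -8*q/(-48 + Y))
W = 5 (W = -19 + 24 = 5)
(x(71, c(-5)) + W)/(-3495 + 636) = (-8*2*(-5)*(2 - 5)/(-48 + 71) + 5)/(-3495 + 636) = (-8*2*(-5)*(-3)/23 + 5)/(-2859) = (-8*30*1/23 + 5)*(-1/2859) = (-240/23 + 5)*(-1/2859) = -125/23*(-1/2859) = 125/65757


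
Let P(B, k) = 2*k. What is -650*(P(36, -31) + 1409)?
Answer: -875550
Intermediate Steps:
-650*(P(36, -31) + 1409) = -650*(2*(-31) + 1409) = -650*(-62 + 1409) = -650*1347 = -875550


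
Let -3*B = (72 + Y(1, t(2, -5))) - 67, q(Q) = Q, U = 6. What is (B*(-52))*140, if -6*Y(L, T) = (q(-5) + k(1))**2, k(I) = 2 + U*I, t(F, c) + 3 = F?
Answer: 25480/3 ≈ 8493.3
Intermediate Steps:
t(F, c) = -3 + F
k(I) = 2 + 6*I
Y(L, T) = -3/2 (Y(L, T) = -(-5 + (2 + 6*1))**2/6 = -(-5 + (2 + 6))**2/6 = -(-5 + 8)**2/6 = -1/6*3**2 = -1/6*9 = -3/2)
B = -7/6 (B = -((72 - 3/2) - 67)/3 = -(141/2 - 67)/3 = -1/3*7/2 = -7/6 ≈ -1.1667)
(B*(-52))*140 = -7/6*(-52)*140 = (182/3)*140 = 25480/3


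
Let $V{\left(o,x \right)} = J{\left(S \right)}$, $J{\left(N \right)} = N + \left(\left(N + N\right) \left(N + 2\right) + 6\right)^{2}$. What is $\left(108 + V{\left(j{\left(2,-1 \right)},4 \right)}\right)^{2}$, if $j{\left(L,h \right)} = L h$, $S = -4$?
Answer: $345744$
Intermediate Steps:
$J{\left(N \right)} = N + \left(6 + 2 N \left(2 + N\right)\right)^{2}$ ($J{\left(N \right)} = N + \left(2 N \left(2 + N\right) + 6\right)^{2} = N + \left(6 + 2 N \left(2 + N\right)\right)^{2}$)
$V{\left(o,x \right)} = 480$ ($V{\left(o,x \right)} = -4 + 4 \left(3 + \left(-4\right)^{2} + 2 \left(-4\right)\right)^{2} = -4 + 4 \left(3 + 16 - 8\right)^{2} = -4 + 4 \cdot 11^{2} = -4 + 4 \cdot 121 = -4 + 484 = 480$)
$\left(108 + V{\left(j{\left(2,-1 \right)},4 \right)}\right)^{2} = \left(108 + 480\right)^{2} = 588^{2} = 345744$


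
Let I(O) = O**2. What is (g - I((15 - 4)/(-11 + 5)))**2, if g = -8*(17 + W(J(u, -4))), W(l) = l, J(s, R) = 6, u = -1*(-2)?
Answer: 45495025/1296 ≈ 35104.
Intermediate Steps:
u = 2
g = -184 (g = -8*(17 + 6) = -8*23 = -184)
(g - I((15 - 4)/(-11 + 5)))**2 = (-184 - ((15 - 4)/(-11 + 5))**2)**2 = (-184 - (11/(-6))**2)**2 = (-184 - (11*(-1/6))**2)**2 = (-184 - (-11/6)**2)**2 = (-184 - 1*121/36)**2 = (-184 - 121/36)**2 = (-6745/36)**2 = 45495025/1296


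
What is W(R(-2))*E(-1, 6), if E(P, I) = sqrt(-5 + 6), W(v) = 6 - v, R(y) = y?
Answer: 8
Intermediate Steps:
E(P, I) = 1 (E(P, I) = sqrt(1) = 1)
W(R(-2))*E(-1, 6) = (6 - 1*(-2))*1 = (6 + 2)*1 = 8*1 = 8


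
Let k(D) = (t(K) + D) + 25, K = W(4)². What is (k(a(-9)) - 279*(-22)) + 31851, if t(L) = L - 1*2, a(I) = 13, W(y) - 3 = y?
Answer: 38074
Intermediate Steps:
W(y) = 3 + y
K = 49 (K = (3 + 4)² = 7² = 49)
t(L) = -2 + L (t(L) = L - 2 = -2 + L)
k(D) = 72 + D (k(D) = ((-2 + 49) + D) + 25 = (47 + D) + 25 = 72 + D)
(k(a(-9)) - 279*(-22)) + 31851 = ((72 + 13) - 279*(-22)) + 31851 = (85 + 6138) + 31851 = 6223 + 31851 = 38074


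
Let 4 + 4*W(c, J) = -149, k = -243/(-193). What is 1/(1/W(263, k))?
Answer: -153/4 ≈ -38.250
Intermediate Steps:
k = 243/193 (k = -243*(-1/193) = 243/193 ≈ 1.2591)
W(c, J) = -153/4 (W(c, J) = -1 + (¼)*(-149) = -1 - 149/4 = -153/4)
1/(1/W(263, k)) = 1/(1/(-153/4)) = 1/(-4/153) = -153/4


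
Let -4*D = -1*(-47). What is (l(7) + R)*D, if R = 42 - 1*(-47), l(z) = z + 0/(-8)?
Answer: -1128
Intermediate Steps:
l(z) = z (l(z) = z + 0*(-⅛) = z + 0 = z)
D = -47/4 (D = -(-1)*(-47)/4 = -¼*47 = -47/4 ≈ -11.750)
R = 89 (R = 42 + 47 = 89)
(l(7) + R)*D = (7 + 89)*(-47/4) = 96*(-47/4) = -1128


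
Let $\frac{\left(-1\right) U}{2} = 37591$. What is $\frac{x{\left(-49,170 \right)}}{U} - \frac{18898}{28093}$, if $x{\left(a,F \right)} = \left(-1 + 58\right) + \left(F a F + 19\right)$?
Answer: $\frac{19179786398}{1056043963} \approx 18.162$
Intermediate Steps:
$x{\left(a,F \right)} = 76 + a F^{2}$ ($x{\left(a,F \right)} = 57 + \left(a F^{2} + 19\right) = 57 + \left(19 + a F^{2}\right) = 76 + a F^{2}$)
$U = -75182$ ($U = \left(-2\right) 37591 = -75182$)
$\frac{x{\left(-49,170 \right)}}{U} - \frac{18898}{28093} = \frac{76 - 49 \cdot 170^{2}}{-75182} - \frac{18898}{28093} = \left(76 - 1416100\right) \left(- \frac{1}{75182}\right) - \frac{18898}{28093} = \left(-1416024\right) \left(- \frac{1}{75182}\right) - \frac{18898}{28093} = \frac{708012}{37591} - \frac{18898}{28093} = \frac{19179786398}{1056043963}$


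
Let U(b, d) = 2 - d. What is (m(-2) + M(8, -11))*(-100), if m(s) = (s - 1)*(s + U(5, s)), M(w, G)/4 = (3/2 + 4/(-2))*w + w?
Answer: -1000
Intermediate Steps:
M(w, G) = 2*w (M(w, G) = 4*((3/2 + 4/(-2))*w + w) = 4*((3*(½) + 4*(-½))*w + w) = 4*((3/2 - 2)*w + w) = 4*(-w/2 + w) = 4*(w/2) = 2*w)
m(s) = -2 + 2*s (m(s) = (s - 1)*(s + (2 - s)) = (-1 + s)*2 = -2 + 2*s)
(m(-2) + M(8, -11))*(-100) = ((-2 + 2*(-2)) + 2*8)*(-100) = ((-2 - 4) + 16)*(-100) = (-6 + 16)*(-100) = 10*(-100) = -1000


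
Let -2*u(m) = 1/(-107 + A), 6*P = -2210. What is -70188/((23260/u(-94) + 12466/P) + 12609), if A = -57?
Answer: -77557740/8444249947 ≈ -0.0091847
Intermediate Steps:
P = -1105/3 (P = (⅙)*(-2210) = -1105/3 ≈ -368.33)
u(m) = 1/328 (u(m) = -1/(2*(-107 - 57)) = -½/(-164) = -½*(-1/164) = 1/328)
-70188/((23260/u(-94) + 12466/P) + 12609) = -70188/((23260/(1/328) + 12466/(-1105/3)) + 12609) = -70188/((23260*328 + 12466*(-3/1105)) + 12609) = -70188/((7629280 - 37398/1105) + 12609) = -70188/(8430317002/1105 + 12609) = -70188/8444249947/1105 = -70188*1105/8444249947 = -77557740/8444249947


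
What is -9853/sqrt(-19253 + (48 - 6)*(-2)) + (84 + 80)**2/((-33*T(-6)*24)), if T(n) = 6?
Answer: -1681/297 + 9853*I*sqrt(19337)/19337 ≈ -5.6599 + 70.856*I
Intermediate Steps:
-9853/sqrt(-19253 + (48 - 6)*(-2)) + (84 + 80)**2/((-33*T(-6)*24)) = -9853/sqrt(-19253 + (48 - 6)*(-2)) + (84 + 80)**2/((-33*6*24)) = -9853/sqrt(-19253 + 42*(-2)) + 164**2/((-198*24)) = -9853/sqrt(-19253 - 84) + 26896/(-4752) = -9853*(-I*sqrt(19337)/19337) + 26896*(-1/4752) = -9853*(-I*sqrt(19337)/19337) - 1681/297 = -(-9853)*I*sqrt(19337)/19337 - 1681/297 = 9853*I*sqrt(19337)/19337 - 1681/297 = -1681/297 + 9853*I*sqrt(19337)/19337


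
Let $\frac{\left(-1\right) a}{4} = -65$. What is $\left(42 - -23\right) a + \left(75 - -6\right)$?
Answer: $16981$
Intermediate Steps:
$a = 260$ ($a = \left(-4\right) \left(-65\right) = 260$)
$\left(42 - -23\right) a + \left(75 - -6\right) = \left(42 - -23\right) 260 + \left(75 - -6\right) = \left(42 + 23\right) 260 + \left(75 + 6\right) = 65 \cdot 260 + 81 = 16900 + 81 = 16981$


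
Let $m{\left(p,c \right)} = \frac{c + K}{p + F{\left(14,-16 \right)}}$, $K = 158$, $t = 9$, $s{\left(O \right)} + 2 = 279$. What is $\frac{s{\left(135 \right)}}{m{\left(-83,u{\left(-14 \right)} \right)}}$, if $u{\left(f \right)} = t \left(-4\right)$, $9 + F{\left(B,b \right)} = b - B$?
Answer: $-277$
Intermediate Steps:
$s{\left(O \right)} = 277$ ($s{\left(O \right)} = -2 + 279 = 277$)
$F{\left(B,b \right)} = -9 + b - B$ ($F{\left(B,b \right)} = -9 - \left(B - b\right) = -9 + b - B$)
$u{\left(f \right)} = -36$ ($u{\left(f \right)} = 9 \left(-4\right) = -36$)
$m{\left(p,c \right)} = \frac{158 + c}{-39 + p}$ ($m{\left(p,c \right)} = \frac{c + 158}{p - 39} = \frac{158 + c}{p - 39} = \frac{158 + c}{-39 + p}$)
$\frac{s{\left(135 \right)}}{m{\left(-83,u{\left(-14 \right)} \right)}} = \frac{277}{\frac{1}{-39 - 83} \left(158 - 36\right)} = \frac{277}{\frac{1}{-122} \cdot 122} = \frac{277}{\left(- \frac{1}{122}\right) 122} = \frac{277}{-1} = 277 \left(-1\right) = -277$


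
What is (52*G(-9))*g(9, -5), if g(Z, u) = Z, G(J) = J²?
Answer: 37908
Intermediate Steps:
(52*G(-9))*g(9, -5) = (52*(-9)²)*9 = (52*81)*9 = 4212*9 = 37908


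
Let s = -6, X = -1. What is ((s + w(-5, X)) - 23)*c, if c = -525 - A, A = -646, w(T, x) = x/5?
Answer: -17666/5 ≈ -3533.2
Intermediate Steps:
w(T, x) = x/5 (w(T, x) = x*(⅕) = x/5)
c = 121 (c = -525 - 1*(-646) = -525 + 646 = 121)
((s + w(-5, X)) - 23)*c = ((-6 + (⅕)*(-1)) - 23)*121 = ((-6 - ⅕) - 23)*121 = (-31/5 - 23)*121 = -146/5*121 = -17666/5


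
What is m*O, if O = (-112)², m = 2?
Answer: 25088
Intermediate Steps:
O = 12544
m*O = 2*12544 = 25088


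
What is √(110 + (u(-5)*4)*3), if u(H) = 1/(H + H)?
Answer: 4*√170/5 ≈ 10.431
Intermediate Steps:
u(H) = 1/(2*H)
√(110 + (u(-5)*4)*3) = √(110 + (((½)/(-5))*4)*3) = √(110 + (((½)*(-⅕))*4)*3) = √(110 - ⅒*4*3) = √(110 - ⅖*3) = √(110 - 6/5) = √(544/5) = 4*√170/5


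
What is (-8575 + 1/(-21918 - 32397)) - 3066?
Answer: -632280916/54315 ≈ -11641.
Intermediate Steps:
(-8575 + 1/(-21918 - 32397)) - 3066 = (-8575 + 1/(-54315)) - 3066 = (-8575 - 1/54315) - 3066 = -465751126/54315 - 3066 = -632280916/54315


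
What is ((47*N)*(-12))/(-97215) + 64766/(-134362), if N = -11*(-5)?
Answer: -70943915/435400061 ≈ -0.16294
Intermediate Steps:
N = 55
((47*N)*(-12))/(-97215) + 64766/(-134362) = ((47*55)*(-12))/(-97215) + 64766/(-134362) = (2585*(-12))*(-1/97215) + 64766*(-1/134362) = -31020*(-1/97215) - 32383/67181 = 2068/6481 - 32383/67181 = -70943915/435400061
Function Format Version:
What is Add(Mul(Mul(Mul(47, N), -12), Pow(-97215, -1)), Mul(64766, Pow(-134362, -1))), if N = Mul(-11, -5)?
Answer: Rational(-70943915, 435400061) ≈ -0.16294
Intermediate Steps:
N = 55
Add(Mul(Mul(Mul(47, N), -12), Pow(-97215, -1)), Mul(64766, Pow(-134362, -1))) = Add(Mul(Mul(Mul(47, 55), -12), Pow(-97215, -1)), Mul(64766, Pow(-134362, -1))) = Add(Mul(Mul(2585, -12), Rational(-1, 97215)), Mul(64766, Rational(-1, 134362))) = Add(Mul(-31020, Rational(-1, 97215)), Rational(-32383, 67181)) = Add(Rational(2068, 6481), Rational(-32383, 67181)) = Rational(-70943915, 435400061)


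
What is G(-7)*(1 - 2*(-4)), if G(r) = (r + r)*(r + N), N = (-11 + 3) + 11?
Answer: 504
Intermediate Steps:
N = 3 (N = -8 + 11 = 3)
G(r) = 2*r*(3 + r) (G(r) = (r + r)*(r + 3) = (2*r)*(3 + r) = 2*r*(3 + r))
G(-7)*(1 - 2*(-4)) = (2*(-7)*(3 - 7))*(1 - 2*(-4)) = (2*(-7)*(-4))*(1 + 8) = 56*9 = 504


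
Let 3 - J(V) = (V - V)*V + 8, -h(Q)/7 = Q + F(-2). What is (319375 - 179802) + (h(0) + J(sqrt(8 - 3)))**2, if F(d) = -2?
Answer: 139654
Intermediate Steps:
h(Q) = 14 - 7*Q (h(Q) = -7*(Q - 2) = -7*(-2 + Q) = 14 - 7*Q)
J(V) = -5 (J(V) = 3 - ((V - V)*V + 8) = 3 - (0*V + 8) = 3 - (0 + 8) = 3 - 1*8 = 3 - 8 = -5)
(319375 - 179802) + (h(0) + J(sqrt(8 - 3)))**2 = (319375 - 179802) + ((14 - 7*0) - 5)**2 = 139573 + ((14 + 0) - 5)**2 = 139573 + (14 - 5)**2 = 139573 + 9**2 = 139573 + 81 = 139654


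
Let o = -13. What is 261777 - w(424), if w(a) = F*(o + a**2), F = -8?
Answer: 1699881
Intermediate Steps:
w(a) = 104 - 8*a**2 (w(a) = -8*(-13 + a**2) = 104 - 8*a**2)
261777 - w(424) = 261777 - (104 - 8*424**2) = 261777 - (104 - 8*179776) = 261777 - (104 - 1438208) = 261777 - 1*(-1438104) = 261777 + 1438104 = 1699881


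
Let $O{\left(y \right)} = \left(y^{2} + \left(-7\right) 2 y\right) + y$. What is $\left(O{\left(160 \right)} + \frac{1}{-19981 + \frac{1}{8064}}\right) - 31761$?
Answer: $- \frac{1327845826767}{161126783} \approx -8241.0$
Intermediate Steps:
$O{\left(y \right)} = y^{2} - 13 y$ ($O{\left(y \right)} = \left(y^{2} - 14 y\right) + y = y^{2} - 13 y$)
$\left(O{\left(160 \right)} + \frac{1}{-19981 + \frac{1}{8064}}\right) - 31761 = \left(160 \left(-13 + 160\right) + \frac{1}{-19981 + \frac{1}{8064}}\right) - 31761 = \left(160 \cdot 147 + \frac{1}{-19981 + \frac{1}{8064}}\right) - 31761 = \left(23520 + \frac{1}{- \frac{161126783}{8064}}\right) - 31761 = \left(23520 - \frac{8064}{161126783}\right) - 31761 = \frac{3789701928096}{161126783} - 31761 = - \frac{1327845826767}{161126783}$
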